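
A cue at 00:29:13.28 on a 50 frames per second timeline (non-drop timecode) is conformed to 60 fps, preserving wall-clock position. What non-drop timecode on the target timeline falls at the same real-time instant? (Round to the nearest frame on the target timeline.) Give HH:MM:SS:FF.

00:29:13:34

Source frame index: (0×3600 + 29×60 + 13) × 50 + 28 = 87678.
Real time: 87678 / (50) = 43839/25 s.
Target frame: (43839/25) × (60) = 526068/5 ≈ 105213.600 → 105214.
At 60 labels/s: frame 105214 → 00:29:13:34.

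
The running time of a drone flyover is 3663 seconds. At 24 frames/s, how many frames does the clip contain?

Frames = 3663 × 24 = 87912.

87912 frames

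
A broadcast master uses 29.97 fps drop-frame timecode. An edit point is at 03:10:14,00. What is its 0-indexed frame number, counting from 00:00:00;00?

342078

Complete 10-minute blocks: 19, each 17982 frames → 341658.
Remaining 0 whole minutes in the current block: 0 frames.
Within the current minute: 14 × 30 + 0 = 420. Total = 341658 + 0 + 420 = 342078.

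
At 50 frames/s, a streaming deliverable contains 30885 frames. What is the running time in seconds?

617.7 seconds

Running time = 30885 / (50) = 617.7 s.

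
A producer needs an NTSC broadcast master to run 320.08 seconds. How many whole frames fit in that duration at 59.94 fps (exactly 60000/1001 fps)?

Frames = 320.08 × 60000/1001 = 19204800/1001 ≈ 19185.6144.
Complete frames: 19185.

19185 frames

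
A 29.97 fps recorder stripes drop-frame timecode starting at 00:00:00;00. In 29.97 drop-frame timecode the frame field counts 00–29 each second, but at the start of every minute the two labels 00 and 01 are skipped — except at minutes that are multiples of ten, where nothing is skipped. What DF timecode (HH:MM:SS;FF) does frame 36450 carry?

Each 10-minute DF block holds 10 × 60 × 30 − 9 × 2 = 17982 frames. 36450 ÷ 17982 → 2 full blocks, remainder 486.
Within the partial block the first minute is 1800 frames and each further minute 1798, so 0 further minute boundaries passed. Total skipped labels = 18 × 2 + 2 × 0 = 36.
Non-drop label index = 36450 + 36 = 36486; at 30 labels/s that is 00:20:16:06, i.e. DF 00:20:16;06.

00:20:16;06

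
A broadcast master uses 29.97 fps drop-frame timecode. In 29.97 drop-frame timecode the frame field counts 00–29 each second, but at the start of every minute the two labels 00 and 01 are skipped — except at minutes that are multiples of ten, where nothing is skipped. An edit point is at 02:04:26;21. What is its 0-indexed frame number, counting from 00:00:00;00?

As if non-drop at 30 labels/s: (2 × 3600 + 4 × 60 + 26) × 30 + 21 = 224001.
Minute boundaries passed: 124; those not divisible by 10: 124 − 12 = 112; dropped labels = 2 × 112 = 224.
Actual frame index = 224001 − 224 = 223777.

223777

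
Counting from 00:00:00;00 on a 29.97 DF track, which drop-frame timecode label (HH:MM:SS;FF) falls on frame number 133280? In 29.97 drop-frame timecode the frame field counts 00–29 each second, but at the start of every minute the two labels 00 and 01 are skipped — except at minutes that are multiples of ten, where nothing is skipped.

01:14:07;04

Each 10-minute DF block holds 10 × 60 × 30 − 9 × 2 = 17982 frames. 133280 ÷ 17982 → 7 full blocks, remainder 7406.
Within the partial block the first minute is 1800 frames and each further minute 1798, so 4 further minute boundaries passed. Total skipped labels = 18 × 7 + 2 × 4 = 134.
Non-drop label index = 133280 + 134 = 133414; at 30 labels/s that is 01:14:07:04, i.e. DF 01:14:07;04.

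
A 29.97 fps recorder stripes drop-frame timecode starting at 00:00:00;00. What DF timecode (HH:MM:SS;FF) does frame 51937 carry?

Ten DF minutes hold 17982 frames, so frame 51937 lies in block 2 (frames 35964–53945) with 15973 frames into that block.
The block's first minute is 1800 frames and the rest 1798 each; 15973 frames reaches minute 8, so 2 × 18 + 8 × 2 = 52 labels have been skipped so far.
Adding those back, label number 51937 + 52 = 51989 at 30 labels/s is 1732 s + 29 f = 0 h 28 min 52 s frame 29, i.e. 00:28:52;29.

00:28:52;29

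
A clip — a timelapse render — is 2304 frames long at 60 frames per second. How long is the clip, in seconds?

Running time = 2304 / (60) = 38.4 s.

38.4 seconds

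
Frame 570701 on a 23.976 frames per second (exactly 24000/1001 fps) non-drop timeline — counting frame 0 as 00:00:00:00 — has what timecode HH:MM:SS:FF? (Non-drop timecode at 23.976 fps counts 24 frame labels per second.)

06:36:19:05

570701 ÷ 24 = 23779 full seconds, remainder 5 frames.
23779 s = 6 h 36 min 19 s.
Timecode: 06:36:19:05.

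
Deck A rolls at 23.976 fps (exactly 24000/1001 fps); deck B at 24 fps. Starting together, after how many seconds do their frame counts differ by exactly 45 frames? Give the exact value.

The gap grows by |24 − 24000/1001| = 24/1001 frames per second.
Time for a 45-frame gap: 45 ÷ (24/1001) = 1876.875 s.

1876.875 seconds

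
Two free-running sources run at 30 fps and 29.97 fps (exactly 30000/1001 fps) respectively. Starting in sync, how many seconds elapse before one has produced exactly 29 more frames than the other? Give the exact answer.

29029/30 seconds

The gap grows by |30000/1001 − 30| = 30/1001 frames per second.
Time for a 29-frame gap: 29 ÷ (30/1001) = 29029/30 s.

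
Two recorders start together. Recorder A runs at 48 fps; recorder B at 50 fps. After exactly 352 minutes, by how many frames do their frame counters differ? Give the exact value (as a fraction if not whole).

352 min = 21120 s.
A emits 48 × 21120 = 1013760 frames; B emits 50 × 21120 = 1056000.
Difference = 42240 frames; B is ahead of A.

42240 frames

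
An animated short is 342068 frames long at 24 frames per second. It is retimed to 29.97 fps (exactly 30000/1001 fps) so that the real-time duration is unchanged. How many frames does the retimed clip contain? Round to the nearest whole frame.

Frames at target rate = 342068 × (30000/1001) / (24) = 427585000/1001 ≈ 427157.842.
Nearest whole frame: 427158.

427158 frames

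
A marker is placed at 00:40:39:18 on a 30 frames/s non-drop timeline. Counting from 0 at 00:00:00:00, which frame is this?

Total seconds to the label: (0 × 3600 + 40 × 60 + 39) = 2439.
Frame index = 2439 × 30 + 18 = 73188.

frame 73188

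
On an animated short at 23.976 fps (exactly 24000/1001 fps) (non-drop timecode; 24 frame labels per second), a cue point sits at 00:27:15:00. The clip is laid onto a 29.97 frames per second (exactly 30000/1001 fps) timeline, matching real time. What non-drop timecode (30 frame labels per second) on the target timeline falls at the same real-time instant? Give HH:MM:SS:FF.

Source frame index: (0×3600 + 27×60 + 15) × 24 + 0 = 39240.
Real time: 39240 / (24000/1001) = 327327/200 s.
Target frame: (327327/200) × (30000/1001) = 49050.
At 30 labels/s: frame 49050 → 00:27:15:00.

00:27:15:00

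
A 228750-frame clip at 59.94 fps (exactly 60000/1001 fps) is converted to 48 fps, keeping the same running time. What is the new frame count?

183183 frames

Target frames = source frames × (target rate / source rate) = 228750 × (48)/(60000/1001) = 228750 × 1001/1250 = 183183.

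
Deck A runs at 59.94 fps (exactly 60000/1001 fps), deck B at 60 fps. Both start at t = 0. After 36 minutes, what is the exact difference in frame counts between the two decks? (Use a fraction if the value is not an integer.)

36 min = 2160 s.
A emits 60000/1001 × 2160 = 129600000/1001 frames; B emits 60 × 2160 = 129600.
Difference = 129600/1001 frames (≈ 129.4705); B is ahead of A.

129600/1001 frames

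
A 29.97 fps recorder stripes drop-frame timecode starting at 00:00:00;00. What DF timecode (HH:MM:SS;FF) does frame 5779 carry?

00:03:12;25

Ten DF minutes hold 17982 frames, so frame 5779 lies in block 0 (frames 0–17981) with 5779 frames into that block.
The block's first minute is 1800 frames and the rest 1798 each; 5779 frames reaches minute 3, so 0 × 18 + 3 × 2 = 6 labels have been skipped so far.
Adding those back, label number 5779 + 6 = 5785 at 30 labels/s is 192 s + 25 f = 0 h 3 min 12 s frame 25, i.e. 00:03:12;25.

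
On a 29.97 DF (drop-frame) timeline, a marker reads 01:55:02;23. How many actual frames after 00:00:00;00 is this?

206875

As if non-drop at 30 labels/s: (1 × 3600 + 55 × 60 + 2) × 30 + 23 = 207083.
Minute boundaries passed: 115; those not divisible by 10: 115 − 11 = 104; dropped labels = 2 × 104 = 208.
Actual frame index = 207083 − 208 = 206875.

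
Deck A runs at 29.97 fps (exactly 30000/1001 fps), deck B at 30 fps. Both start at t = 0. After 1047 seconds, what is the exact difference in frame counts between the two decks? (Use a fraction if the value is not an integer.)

31410/1001 frames

A emits 30000/1001 × 1047 = 31410000/1001 frames; B emits 30 × 1047 = 31410.
Difference = 31410/1001 frames (≈ 31.3786); B is ahead of A.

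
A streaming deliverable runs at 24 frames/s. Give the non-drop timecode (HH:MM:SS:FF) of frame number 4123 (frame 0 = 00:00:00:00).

4123 ÷ 24 = 171 full seconds, remainder 19 frames.
171 s = 0 h 2 min 51 s.
Timecode: 00:02:51:19.

00:02:51:19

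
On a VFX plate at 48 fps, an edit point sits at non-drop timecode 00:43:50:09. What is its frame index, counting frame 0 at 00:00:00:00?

Total seconds to the label: (0 × 3600 + 43 × 60 + 50) = 2630.
Frame index = 2630 × 48 + 9 = 126249.

frame 126249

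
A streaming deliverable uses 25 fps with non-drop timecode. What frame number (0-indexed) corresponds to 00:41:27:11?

Total seconds to the label: (0 × 3600 + 41 × 60 + 27) = 2487.
Frame index = 2487 × 25 + 11 = 62186.

frame 62186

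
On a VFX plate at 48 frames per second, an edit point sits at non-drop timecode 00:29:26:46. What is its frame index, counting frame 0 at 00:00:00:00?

Total seconds to the label: (0 × 3600 + 29 × 60 + 26) = 1766.
Frame index = 1766 × 48 + 46 = 84814.

84814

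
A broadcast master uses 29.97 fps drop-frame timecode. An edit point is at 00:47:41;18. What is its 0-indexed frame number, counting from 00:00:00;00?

85762

Complete 10-minute blocks: 4, each 17982 frames → 71928.
Remaining 7 whole minutes in the current block: 1800 + 6 × 1798 = 12588 frames.
Within the current minute: 41 × 30 + 18 − 2 = 1246 (labels ;00/;01 skipped at this minute). Total = 71928 + 12588 + 1246 = 85762.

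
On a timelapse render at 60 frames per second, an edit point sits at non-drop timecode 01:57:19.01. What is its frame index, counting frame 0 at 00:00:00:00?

Total seconds to the label: (1 × 3600 + 57 × 60 + 19) = 7039.
Frame index = 7039 × 60 + 1 = 422341.

frame 422341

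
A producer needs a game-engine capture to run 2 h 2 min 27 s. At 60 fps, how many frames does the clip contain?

2 h 2 min 27 s = 7347 s.
Frames = 7347 × 60 = 440820.

440820 frames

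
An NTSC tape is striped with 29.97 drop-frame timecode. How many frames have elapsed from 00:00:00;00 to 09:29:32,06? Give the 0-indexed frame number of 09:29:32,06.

1024140

Complete 10-minute blocks: 56, each 17982 frames → 1006992.
Remaining 9 whole minutes in the current block: 1800 + 8 × 1798 = 16184 frames.
Within the current minute: 32 × 30 + 6 − 2 = 964 (labels ;00/;01 skipped at this minute). Total = 1006992 + 16184 + 964 = 1024140.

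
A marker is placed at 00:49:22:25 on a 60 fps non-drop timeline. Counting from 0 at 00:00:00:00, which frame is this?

Total seconds to the label: (0 × 3600 + 49 × 60 + 22) = 2962.
Frame index = 2962 × 60 + 25 = 177745.

frame 177745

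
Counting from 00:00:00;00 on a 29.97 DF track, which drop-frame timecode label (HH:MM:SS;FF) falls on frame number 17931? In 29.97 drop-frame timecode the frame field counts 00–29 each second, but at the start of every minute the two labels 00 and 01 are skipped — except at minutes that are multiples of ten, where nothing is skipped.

00:09:58;09

Ten DF minutes hold 17982 frames, so frame 17931 lies in block 0 (frames 0–17981) with 17931 frames into that block.
The block's first minute is 1800 frames and the rest 1798 each; 17931 frames reaches minute 9, so 0 × 18 + 9 × 2 = 18 labels have been skipped so far.
Adding those back, label number 17931 + 18 = 17949 at 30 labels/s is 598 s + 9 f = 0 h 9 min 58 s frame 9, i.e. 00:09:58;09.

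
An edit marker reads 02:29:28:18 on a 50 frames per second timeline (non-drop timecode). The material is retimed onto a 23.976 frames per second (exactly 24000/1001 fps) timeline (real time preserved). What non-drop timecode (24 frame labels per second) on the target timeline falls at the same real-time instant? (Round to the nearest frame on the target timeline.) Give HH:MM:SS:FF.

Source frame index: (2×3600 + 29×60 + 28) × 50 + 18 = 448418.
Real time: 448418 / (50) = 224209/25 s.
Target frame: (224209/25) × (24000/1001) = 215240640/1001 ≈ 215025.614 → 215026.
At 24 labels/s: frame 215026 → 02:29:19:10.

02:29:19:10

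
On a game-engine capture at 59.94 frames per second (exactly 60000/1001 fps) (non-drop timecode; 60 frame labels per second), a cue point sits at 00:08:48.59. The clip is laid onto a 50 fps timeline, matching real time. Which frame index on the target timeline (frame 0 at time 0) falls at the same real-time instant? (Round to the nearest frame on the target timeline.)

frame 26476

Source frame index: (0×3600 + 8×60 + 48) × 60 + 59 = 31739.
Real time: 31739 / (60000/1001) = 31770739/60000 s.
Target frame: (31770739/60000) × (50) = 31770739/1200 ≈ 26475.616 → 26476.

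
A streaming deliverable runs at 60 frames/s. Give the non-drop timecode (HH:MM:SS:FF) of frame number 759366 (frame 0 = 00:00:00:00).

759366 ÷ 60 = 12656 full seconds, remainder 6 frames.
12656 s = 3 h 30 min 56 s.
Timecode: 03:30:56:06.

03:30:56:06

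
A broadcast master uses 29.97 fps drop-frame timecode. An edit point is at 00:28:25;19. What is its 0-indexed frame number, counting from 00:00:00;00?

51117

Complete 10-minute blocks: 2, each 17982 frames → 35964.
Remaining 8 whole minutes in the current block: 1800 + 7 × 1798 = 14386 frames.
Within the current minute: 25 × 30 + 19 − 2 = 767 (labels ;00/;01 skipped at this minute). Total = 35964 + 14386 + 767 = 51117.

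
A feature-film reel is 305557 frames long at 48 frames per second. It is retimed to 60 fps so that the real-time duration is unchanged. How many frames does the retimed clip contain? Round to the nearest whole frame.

381946 frames

Frames at target rate = 305557 × (60) / (48) = 1527785/4 ≈ 381946.250.
Nearest whole frame: 381946.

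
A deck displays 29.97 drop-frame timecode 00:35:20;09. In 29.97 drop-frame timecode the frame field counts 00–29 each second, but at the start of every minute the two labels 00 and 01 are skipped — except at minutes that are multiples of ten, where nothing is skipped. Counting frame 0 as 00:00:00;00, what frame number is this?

Complete 10-minute blocks: 3, each 17982 frames → 53946.
Remaining 5 whole minutes in the current block: 1800 + 4 × 1798 = 8992 frames.
Within the current minute: 20 × 30 + 9 − 2 = 607 (labels ;00/;01 skipped at this minute). Total = 53946 + 8992 + 607 = 63545.

63545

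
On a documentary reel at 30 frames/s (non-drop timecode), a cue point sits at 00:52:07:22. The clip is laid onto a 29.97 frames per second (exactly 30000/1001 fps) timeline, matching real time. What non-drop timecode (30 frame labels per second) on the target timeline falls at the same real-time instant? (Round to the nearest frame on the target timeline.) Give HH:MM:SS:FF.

00:52:04:18

Source frame index: (0×3600 + 52×60 + 7) × 30 + 22 = 93832.
Real time: 93832 / (30) = 46916/15 s.
Target frame: (46916/15) × (30000/1001) = 93832000/1001 ≈ 93738.262 → 93738.
At 30 labels/s: frame 93738 → 00:52:04:18.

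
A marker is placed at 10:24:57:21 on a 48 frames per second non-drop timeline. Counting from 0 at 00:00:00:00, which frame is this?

frame 1799877

Total seconds to the label: (10 × 3600 + 24 × 60 + 57) = 37497.
Frame index = 37497 × 48 + 21 = 1799877.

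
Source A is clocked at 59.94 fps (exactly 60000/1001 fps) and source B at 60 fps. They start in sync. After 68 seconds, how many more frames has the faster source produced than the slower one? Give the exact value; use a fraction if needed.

A emits 60000/1001 × 68 = 4080000/1001 frames; B emits 60 × 68 = 4080.
Difference = 4080/1001 frames (≈ 4.0759); B is ahead of A.

4080/1001 frames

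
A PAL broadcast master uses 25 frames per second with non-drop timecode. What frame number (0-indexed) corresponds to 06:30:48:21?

frame 586221

Total seconds to the label: (6 × 3600 + 30 × 60 + 48) = 23448.
Frame index = 23448 × 25 + 21 = 586221.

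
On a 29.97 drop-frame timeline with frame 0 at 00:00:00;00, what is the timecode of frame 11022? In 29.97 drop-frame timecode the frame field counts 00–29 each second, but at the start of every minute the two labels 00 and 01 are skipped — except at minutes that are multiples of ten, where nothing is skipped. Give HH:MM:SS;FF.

00:06:07;24

Ten DF minutes hold 17982 frames, so frame 11022 lies in block 0 (frames 0–17981) with 11022 frames into that block.
The block's first minute is 1800 frames and the rest 1798 each; 11022 frames reaches minute 6, so 0 × 18 + 6 × 2 = 12 labels have been skipped so far.
Adding those back, label number 11022 + 12 = 11034 at 30 labels/s is 367 s + 24 f = 0 h 6 min 7 s frame 24, i.e. 00:06:07;24.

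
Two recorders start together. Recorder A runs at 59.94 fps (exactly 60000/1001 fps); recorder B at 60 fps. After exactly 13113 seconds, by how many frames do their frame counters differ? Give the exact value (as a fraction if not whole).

786780/1001 frames

A emits 60000/1001 × 13113 = 786780000/1001 frames; B emits 60 × 13113 = 786780.
Difference = 786780/1001 frames (≈ 785.9940); B is ahead of A.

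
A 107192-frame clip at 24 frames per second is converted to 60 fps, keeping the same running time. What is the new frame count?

267980 frames

Target frames = source frames × (target rate / source rate) = 107192 × (60)/(24) = 107192 × 5/2 = 267980.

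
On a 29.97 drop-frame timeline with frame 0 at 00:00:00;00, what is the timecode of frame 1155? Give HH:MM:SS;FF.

Each 10-minute DF block holds 10 × 60 × 30 − 9 × 2 = 17982 frames. 1155 ÷ 17982 → 0 full blocks, remainder 1155.
Within the partial block the first minute is 1800 frames and each further minute 1798, so 0 further minute boundaries passed. Total skipped labels = 18 × 0 + 2 × 0 = 0.
Non-drop label index = 1155 + 0 = 1155; at 30 labels/s that is 00:00:38:15, i.e. DF 00:00:38;15.

00:00:38;15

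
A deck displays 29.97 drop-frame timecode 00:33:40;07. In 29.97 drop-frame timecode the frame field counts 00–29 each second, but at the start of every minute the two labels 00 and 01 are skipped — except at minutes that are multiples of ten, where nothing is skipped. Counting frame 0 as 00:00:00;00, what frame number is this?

60547

Complete 10-minute blocks: 3, each 17982 frames → 53946.
Remaining 3 whole minutes in the current block: 1800 + 2 × 1798 = 5396 frames.
Within the current minute: 40 × 30 + 7 − 2 = 1205 (labels ;00/;01 skipped at this minute). Total = 53946 + 5396 + 1205 = 60547.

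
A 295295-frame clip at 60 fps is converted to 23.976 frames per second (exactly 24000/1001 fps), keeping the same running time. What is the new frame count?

Target frames = source frames × (target rate / source rate) = 295295 × (24000/1001)/(60) = 295295 × 400/1001 = 118000.

118000 frames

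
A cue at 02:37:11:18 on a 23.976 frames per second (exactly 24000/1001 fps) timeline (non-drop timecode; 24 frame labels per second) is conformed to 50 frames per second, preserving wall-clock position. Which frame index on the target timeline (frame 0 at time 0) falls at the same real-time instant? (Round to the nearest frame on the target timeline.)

Source frame index: (2×3600 + 37×60 + 11) × 24 + 18 = 226362.
Real time: 226362 / (24000/1001) = 37764727/4000 s.
Target frame: (37764727/4000) × (50) = 37764727/80 ≈ 472059.088 → 472059.

frame 472059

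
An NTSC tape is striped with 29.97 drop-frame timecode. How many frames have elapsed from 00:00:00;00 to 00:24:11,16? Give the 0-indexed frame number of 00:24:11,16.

As if non-drop at 30 labels/s: (0 × 3600 + 24 × 60 + 11) × 30 + 16 = 43546.
Minute boundaries passed: 24; those not divisible by 10: 24 − 2 = 22; dropped labels = 2 × 22 = 44.
Actual frame index = 43546 − 44 = 43502.

43502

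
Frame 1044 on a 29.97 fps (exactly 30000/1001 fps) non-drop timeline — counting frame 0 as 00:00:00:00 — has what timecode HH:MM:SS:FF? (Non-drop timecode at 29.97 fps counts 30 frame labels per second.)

00:00:34:24

1044 ÷ 30 = 34 full seconds, remainder 24 frames.
34 s = 0 h 0 min 34 s.
Timecode: 00:00:34:24.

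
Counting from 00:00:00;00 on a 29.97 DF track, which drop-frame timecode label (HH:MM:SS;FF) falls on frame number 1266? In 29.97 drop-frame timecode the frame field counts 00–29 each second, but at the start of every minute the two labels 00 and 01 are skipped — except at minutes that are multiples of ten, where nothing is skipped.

Each 10-minute DF block holds 10 × 60 × 30 − 9 × 2 = 17982 frames. 1266 ÷ 17982 → 0 full blocks, remainder 1266.
Within the partial block the first minute is 1800 frames and each further minute 1798, so 0 further minute boundaries passed. Total skipped labels = 18 × 0 + 2 × 0 = 0.
Non-drop label index = 1266 + 0 = 1266; at 30 labels/s that is 00:00:42:06, i.e. DF 00:00:42;06.

00:00:42;06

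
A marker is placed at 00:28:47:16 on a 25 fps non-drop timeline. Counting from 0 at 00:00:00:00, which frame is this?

43191

Total seconds to the label: (0 × 3600 + 28 × 60 + 47) = 1727.
Frame index = 1727 × 25 + 16 = 43191.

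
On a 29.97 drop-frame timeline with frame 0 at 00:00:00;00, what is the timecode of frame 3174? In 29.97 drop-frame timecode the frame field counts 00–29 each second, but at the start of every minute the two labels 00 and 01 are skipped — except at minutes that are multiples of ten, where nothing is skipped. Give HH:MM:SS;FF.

Each 10-minute DF block holds 10 × 60 × 30 − 9 × 2 = 17982 frames. 3174 ÷ 17982 → 0 full blocks, remainder 3174.
Within the partial block the first minute is 1800 frames and each further minute 1798, so 1 further minute boundary passed. Total skipped labels = 18 × 0 + 2 × 1 = 2.
Non-drop label index = 3174 + 2 = 3176; at 30 labels/s that is 00:01:45:26, i.e. DF 00:01:45;26.

00:01:45;26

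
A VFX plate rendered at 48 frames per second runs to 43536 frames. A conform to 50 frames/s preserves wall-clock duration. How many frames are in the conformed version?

Target frames = source frames × (target rate / source rate) = 43536 × (50)/(48) = 43536 × 25/24 = 45350.

45350 frames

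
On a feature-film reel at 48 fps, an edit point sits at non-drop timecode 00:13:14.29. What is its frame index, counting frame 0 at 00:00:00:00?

frame 38141

Total seconds to the label: (0 × 3600 + 13 × 60 + 14) = 794.
Frame index = 794 × 48 + 29 = 38141.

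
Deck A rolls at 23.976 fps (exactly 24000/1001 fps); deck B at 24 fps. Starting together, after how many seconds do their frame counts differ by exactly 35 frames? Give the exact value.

The gap grows by |24 − 24000/1001| = 24/1001 frames per second.
Time for a 35-frame gap: 35 ÷ (24/1001) = 35035/24 s.

35035/24 seconds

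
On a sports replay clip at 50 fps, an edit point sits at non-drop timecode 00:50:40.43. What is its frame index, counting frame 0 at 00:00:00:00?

Total seconds to the label: (0 × 3600 + 50 × 60 + 40) = 3040.
Frame index = 3040 × 50 + 43 = 152043.

frame 152043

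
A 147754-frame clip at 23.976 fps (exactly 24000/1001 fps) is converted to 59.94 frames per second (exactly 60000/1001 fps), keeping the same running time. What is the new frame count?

Target frames = source frames × (target rate / source rate) = 147754 × (60000/1001)/(24000/1001) = 147754 × 5/2 = 369385.

369385 frames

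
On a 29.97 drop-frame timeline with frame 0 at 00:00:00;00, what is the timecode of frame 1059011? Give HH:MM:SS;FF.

09:48:55;21

Each 10-minute DF block holds 10 × 60 × 30 − 9 × 2 = 17982 frames. 1059011 ÷ 17982 → 58 full blocks, remainder 16055.
Within the partial block the first minute is 1800 frames and each further minute 1798, so 8 further minute boundaries passed. Total skipped labels = 18 × 58 + 2 × 8 = 1060.
Non-drop label index = 1059011 + 1060 = 1060071; at 30 labels/s that is 09:48:55:21, i.e. DF 09:48:55;21.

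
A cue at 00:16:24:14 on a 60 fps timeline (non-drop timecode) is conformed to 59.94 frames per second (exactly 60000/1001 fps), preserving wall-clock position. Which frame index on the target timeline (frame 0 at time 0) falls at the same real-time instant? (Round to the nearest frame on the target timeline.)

Source frame index: (0×3600 + 16×60 + 24) × 60 + 14 = 59054.
Real time: 59054 / (60) = 29527/30 s.
Target frame: (29527/30) × (60000/1001) = 59054000/1001 ≈ 58995.005 → 58995.

frame 58995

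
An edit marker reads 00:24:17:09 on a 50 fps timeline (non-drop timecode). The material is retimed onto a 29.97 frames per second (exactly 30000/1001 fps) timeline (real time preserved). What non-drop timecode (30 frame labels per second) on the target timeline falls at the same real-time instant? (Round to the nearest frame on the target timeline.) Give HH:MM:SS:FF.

Source frame index: (0×3600 + 24×60 + 17) × 50 + 9 = 72859.
Real time: 72859 / (50) = 72859/50 s.
Target frame: (72859/50) × (30000/1001) = 43715400/1001 ≈ 43671.728 → 43672.
At 30 labels/s: frame 43672 → 00:24:15:22.

00:24:15:22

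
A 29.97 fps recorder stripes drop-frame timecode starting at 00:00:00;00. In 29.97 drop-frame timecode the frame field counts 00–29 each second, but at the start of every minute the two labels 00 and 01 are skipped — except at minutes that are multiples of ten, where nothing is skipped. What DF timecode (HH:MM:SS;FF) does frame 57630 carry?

Ten DF minutes hold 17982 frames, so frame 57630 lies in block 3 (frames 53946–71927) with 3684 frames into that block.
The block's first minute is 1800 frames and the rest 1798 each; 3684 frames reaches minute 2, so 3 × 18 + 2 × 2 = 58 labels have been skipped so far.
Adding those back, label number 57630 + 58 = 57688 at 30 labels/s is 1922 s + 28 f = 0 h 32 min 2 s frame 28, i.e. 00:32:02;28.

00:32:02;28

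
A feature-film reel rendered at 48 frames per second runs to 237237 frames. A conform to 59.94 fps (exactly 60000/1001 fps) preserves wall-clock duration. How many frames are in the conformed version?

296250 frames

Target frames = source frames × (target rate / source rate) = 237237 × (60000/1001)/(48) = 237237 × 1250/1001 = 296250.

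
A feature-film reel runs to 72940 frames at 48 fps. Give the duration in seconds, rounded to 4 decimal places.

1519.5833 seconds

Running time = 72940 × 1/48 = 18235/12 s ≈ 1519.5833 s.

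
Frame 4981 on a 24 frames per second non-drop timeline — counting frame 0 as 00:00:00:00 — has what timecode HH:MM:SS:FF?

00:03:27:13

4981 ÷ 24 = 207 full seconds, remainder 13 frames.
207 s = 0 h 3 min 27 s.
Timecode: 00:03:27:13.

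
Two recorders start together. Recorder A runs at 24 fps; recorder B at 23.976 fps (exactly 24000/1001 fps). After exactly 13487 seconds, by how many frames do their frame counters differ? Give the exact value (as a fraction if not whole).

A emits 24 × 13487 = 323688 frames; B emits 24000/1001 × 13487 = 323688000/1001.
Difference = 323688/1001 frames (≈ 323.3646); B is behind A.

323688/1001 frames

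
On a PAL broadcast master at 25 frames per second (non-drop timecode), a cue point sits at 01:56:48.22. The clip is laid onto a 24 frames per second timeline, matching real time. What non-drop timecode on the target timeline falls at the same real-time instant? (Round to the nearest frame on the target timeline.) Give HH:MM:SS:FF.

01:56:48:21

Source frame index: (1×3600 + 56×60 + 48) × 25 + 22 = 175222.
Real time: 175222 / (25) = 175222/25 s.
Target frame: (175222/25) × (24) = 4205328/25 ≈ 168213.120 → 168213.
At 24 labels/s: frame 168213 → 01:56:48:21.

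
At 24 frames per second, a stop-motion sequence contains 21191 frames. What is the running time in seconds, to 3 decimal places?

Running time = 21191 × 1/24 = 21191/24 s ≈ 882.958 s.

882.958 seconds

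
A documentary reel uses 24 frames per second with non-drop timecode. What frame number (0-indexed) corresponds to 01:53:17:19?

163147

Total seconds to the label: (1 × 3600 + 53 × 60 + 17) = 6797.
Frame index = 6797 × 24 + 19 = 163147.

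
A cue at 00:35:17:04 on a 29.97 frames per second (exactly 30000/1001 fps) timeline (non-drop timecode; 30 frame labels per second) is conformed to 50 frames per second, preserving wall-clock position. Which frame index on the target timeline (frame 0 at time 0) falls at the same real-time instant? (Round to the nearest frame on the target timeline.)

frame 105963

Source frame index: (0×3600 + 35×60 + 17) × 30 + 4 = 63514.
Real time: 63514 / (30000/1001) = 31788757/15000 s.
Target frame: (31788757/15000) × (50) = 31788757/300 ≈ 105962.523 → 105963.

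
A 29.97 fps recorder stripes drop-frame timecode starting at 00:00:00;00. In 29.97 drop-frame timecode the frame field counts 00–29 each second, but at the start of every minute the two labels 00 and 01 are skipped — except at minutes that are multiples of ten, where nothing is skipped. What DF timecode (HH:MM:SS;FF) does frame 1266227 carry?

Each 10-minute DF block holds 10 × 60 × 30 − 9 × 2 = 17982 frames. 1266227 ÷ 17982 → 70 full blocks, remainder 7487.
Within the partial block the first minute is 1800 frames and each further minute 1798, so 4 further minute boundaries passed. Total skipped labels = 18 × 70 + 2 × 4 = 1268.
Non-drop label index = 1266227 + 1268 = 1267495; at 30 labels/s that is 11:44:09:25, i.e. DF 11:44:09;25.

11:44:09;25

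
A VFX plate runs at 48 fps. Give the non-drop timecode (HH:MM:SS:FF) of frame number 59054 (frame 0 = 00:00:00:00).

59054 ÷ 48 = 1230 full seconds, remainder 14 frames.
1230 s = 0 h 20 min 30 s.
Timecode: 00:20:30:14.

00:20:30:14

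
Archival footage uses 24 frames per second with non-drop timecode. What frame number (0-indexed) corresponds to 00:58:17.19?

83947

Total seconds to the label: (0 × 3600 + 58 × 60 + 17) = 3497.
Frame index = 3497 × 24 + 19 = 83947.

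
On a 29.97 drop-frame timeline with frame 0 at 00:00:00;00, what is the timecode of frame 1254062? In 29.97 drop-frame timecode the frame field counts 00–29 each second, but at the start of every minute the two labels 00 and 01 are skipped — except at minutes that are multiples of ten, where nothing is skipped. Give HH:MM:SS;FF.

11:37:23;28

Each 10-minute DF block holds 10 × 60 × 30 − 9 × 2 = 17982 frames. 1254062 ÷ 17982 → 69 full blocks, remainder 13304.
Within the partial block the first minute is 1800 frames and each further minute 1798, so 7 further minute boundaries passed. Total skipped labels = 18 × 69 + 2 × 7 = 1256.
Non-drop label index = 1254062 + 1256 = 1255318; at 30 labels/s that is 11:37:23:28, i.e. DF 11:37:23;28.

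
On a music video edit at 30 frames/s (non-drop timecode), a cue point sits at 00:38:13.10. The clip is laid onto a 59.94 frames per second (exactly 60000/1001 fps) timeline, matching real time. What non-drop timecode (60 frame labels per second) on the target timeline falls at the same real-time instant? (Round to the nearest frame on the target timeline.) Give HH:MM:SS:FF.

Source frame index: (0×3600 + 38×60 + 13) × 30 + 10 = 68800.
Real time: 68800 / (30) = 6880/3 s.
Target frame: (6880/3) × (60000/1001) = 137600000/1001 ≈ 137462.537 → 137463.
At 60 labels/s: frame 137463 → 00:38:11:03.

00:38:11:03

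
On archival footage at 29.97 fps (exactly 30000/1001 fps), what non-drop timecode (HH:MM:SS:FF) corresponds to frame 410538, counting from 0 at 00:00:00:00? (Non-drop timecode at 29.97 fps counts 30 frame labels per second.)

410538 ÷ 30 = 13684 full seconds, remainder 18 frames.
13684 s = 3 h 48 min 4 s.
Timecode: 03:48:04:18.

03:48:04:18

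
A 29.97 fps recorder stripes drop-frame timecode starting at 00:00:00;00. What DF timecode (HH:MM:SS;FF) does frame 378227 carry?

Ten DF minutes hold 17982 frames, so frame 378227 lies in block 21 (frames 377622–395603) with 605 frames into that block.
The block's first minute is 1800 frames and the rest 1798 each; 605 frames reaches minute 0, so 21 × 18 + 0 × 2 = 378 labels have been skipped so far.
Adding those back, label number 378227 + 378 = 378605 at 30 labels/s is 12620 s + 5 f = 3 h 30 min 20 s frame 5, i.e. 03:30:20;05.

03:30:20;05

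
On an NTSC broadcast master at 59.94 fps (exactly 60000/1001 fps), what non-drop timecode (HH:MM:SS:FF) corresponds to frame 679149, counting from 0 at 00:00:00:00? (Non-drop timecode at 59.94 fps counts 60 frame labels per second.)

03:08:39:09

679149 ÷ 60 = 11319 full seconds, remainder 9 frames.
11319 s = 3 h 8 min 39 s.
Timecode: 03:08:39:09.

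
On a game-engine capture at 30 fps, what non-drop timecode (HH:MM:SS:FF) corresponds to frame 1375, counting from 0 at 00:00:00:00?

1375 ÷ 30 = 45 full seconds, remainder 25 frames.
45 s = 0 h 0 min 45 s.
Timecode: 00:00:45:25.

00:00:45:25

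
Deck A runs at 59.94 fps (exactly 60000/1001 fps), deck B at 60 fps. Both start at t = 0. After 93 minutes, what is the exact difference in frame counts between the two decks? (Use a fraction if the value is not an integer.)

334800/1001 frames

93 min = 5580 s.
A emits 60000/1001 × 5580 = 334800000/1001 frames; B emits 60 × 5580 = 334800.
Difference = 334800/1001 frames (≈ 334.4655); B is ahead of A.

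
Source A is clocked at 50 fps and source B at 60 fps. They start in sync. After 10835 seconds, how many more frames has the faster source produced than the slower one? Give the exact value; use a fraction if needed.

108350 frames

A emits 50 × 10835 = 541750 frames; B emits 60 × 10835 = 650100.
Difference = 108350 frames; B is ahead of A.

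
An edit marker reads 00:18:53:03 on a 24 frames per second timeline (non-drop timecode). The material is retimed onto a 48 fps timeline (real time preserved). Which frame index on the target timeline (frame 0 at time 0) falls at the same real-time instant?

frame 54390

Source frame index: (0×3600 + 18×60 + 53) × 24 + 3 = 27195.
Real time: 27195 / (24) = 9065/8 s.
Target frame: (9065/8) × (48) = 54390.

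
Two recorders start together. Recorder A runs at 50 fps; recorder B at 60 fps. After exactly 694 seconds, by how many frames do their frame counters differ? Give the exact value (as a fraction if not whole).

6940 frames

A emits 50 × 694 = 34700 frames; B emits 60 × 694 = 41640.
Difference = 6940 frames; B is ahead of A.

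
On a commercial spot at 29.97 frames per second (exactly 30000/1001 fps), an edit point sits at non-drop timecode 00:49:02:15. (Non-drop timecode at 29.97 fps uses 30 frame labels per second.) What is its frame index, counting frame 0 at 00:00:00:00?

Total seconds to the label: (0 × 3600 + 49 × 60 + 2) = 2942.
Frame index = 2942 × 30 + 15 = 88275.

frame 88275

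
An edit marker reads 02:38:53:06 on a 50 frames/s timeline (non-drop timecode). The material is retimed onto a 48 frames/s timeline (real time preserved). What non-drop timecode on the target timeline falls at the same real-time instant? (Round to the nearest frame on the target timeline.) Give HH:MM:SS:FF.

Source frame index: (2×3600 + 38×60 + 53) × 50 + 6 = 476656.
Real time: 476656 / (50) = 238328/25 s.
Target frame: (238328/25) × (48) = 11439744/25 ≈ 457589.760 → 457590.
At 48 labels/s: frame 457590 → 02:38:53:06.

02:38:53:06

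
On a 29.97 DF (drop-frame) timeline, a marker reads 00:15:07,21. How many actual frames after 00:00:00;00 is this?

27203

As if non-drop at 30 labels/s: (0 × 3600 + 15 × 60 + 7) × 30 + 21 = 27231.
Minute boundaries passed: 15; those not divisible by 10: 15 − 1 = 14; dropped labels = 2 × 14 = 28.
Actual frame index = 27231 − 28 = 27203.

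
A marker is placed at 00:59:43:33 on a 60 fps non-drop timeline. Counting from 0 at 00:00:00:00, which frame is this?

Total seconds to the label: (0 × 3600 + 59 × 60 + 43) = 3583.
Frame index = 3583 × 60 + 33 = 215013.

frame 215013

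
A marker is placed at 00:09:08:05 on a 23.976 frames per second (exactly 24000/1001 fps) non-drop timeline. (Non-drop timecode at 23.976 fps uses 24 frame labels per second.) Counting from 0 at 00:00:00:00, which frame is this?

13157

Total seconds to the label: (0 × 3600 + 9 × 60 + 8) = 548.
Frame index = 548 × 24 + 5 = 13157.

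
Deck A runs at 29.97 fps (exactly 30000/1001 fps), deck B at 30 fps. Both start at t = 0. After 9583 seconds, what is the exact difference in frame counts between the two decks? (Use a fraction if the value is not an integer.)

A emits 30000/1001 × 9583 = 41070000/143 frames; B emits 30 × 9583 = 287490.
Difference = 41070/143 frames (≈ 287.2028); B is ahead of A.

41070/143 frames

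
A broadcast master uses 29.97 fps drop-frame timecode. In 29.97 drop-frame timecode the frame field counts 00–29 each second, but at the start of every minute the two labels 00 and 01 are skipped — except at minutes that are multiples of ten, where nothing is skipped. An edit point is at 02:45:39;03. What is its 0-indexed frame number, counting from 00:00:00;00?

Complete 10-minute blocks: 16, each 17982 frames → 287712.
Remaining 5 whole minutes in the current block: 1800 + 4 × 1798 = 8992 frames.
Within the current minute: 39 × 30 + 3 − 2 = 1171 (labels ;00/;01 skipped at this minute). Total = 287712 + 8992 + 1171 = 297875.

297875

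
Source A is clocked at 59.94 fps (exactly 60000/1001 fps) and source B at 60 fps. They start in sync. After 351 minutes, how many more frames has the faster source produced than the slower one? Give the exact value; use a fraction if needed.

351 min = 21060 s.
A emits 60000/1001 × 21060 = 97200000/77 frames; B emits 60 × 21060 = 1263600.
Difference = 97200/77 frames (≈ 1262.3377); B is ahead of A.

97200/77 frames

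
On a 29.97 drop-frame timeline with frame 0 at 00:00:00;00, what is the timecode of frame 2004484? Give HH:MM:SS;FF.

Ten DF minutes hold 17982 frames, so frame 2004484 lies in block 111 (frames 1996002–2013983) with 8482 frames into that block.
The block's first minute is 1800 frames and the rest 1798 each; 8482 frames reaches minute 4, so 111 × 18 + 4 × 2 = 2006 labels have been skipped so far.
Adding those back, label number 2004484 + 2006 = 2006490 at 30 labels/s is 66883 s + 0 f = 18 h 34 min 43 s frame 0, i.e. 18:34:43;00.

18:34:43;00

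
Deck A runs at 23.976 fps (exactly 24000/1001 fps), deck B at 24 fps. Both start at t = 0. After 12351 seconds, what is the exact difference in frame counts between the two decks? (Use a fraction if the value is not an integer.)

296424/1001 frames

A emits 24000/1001 × 12351 = 296424000/1001 frames; B emits 24 × 12351 = 296424.
Difference = 296424/1001 frames (≈ 296.1279); B is ahead of A.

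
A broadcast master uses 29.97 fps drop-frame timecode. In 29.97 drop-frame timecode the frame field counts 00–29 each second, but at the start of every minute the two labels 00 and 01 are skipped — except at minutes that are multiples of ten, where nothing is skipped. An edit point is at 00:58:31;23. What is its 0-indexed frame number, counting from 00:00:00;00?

As if non-drop at 30 labels/s: (0 × 3600 + 58 × 60 + 31) × 30 + 23 = 105353.
Minute boundaries passed: 58; those not divisible by 10: 58 − 5 = 53; dropped labels = 2 × 53 = 106.
Actual frame index = 105353 − 106 = 105247.

105247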